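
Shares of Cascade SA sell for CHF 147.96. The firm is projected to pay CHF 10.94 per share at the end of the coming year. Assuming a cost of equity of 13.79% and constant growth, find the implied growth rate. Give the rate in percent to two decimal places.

From P₀ = D₁/(r − g), the implied growth is g = r − D₁/P₀.
g = 0.1379 − 10.94/147.96 = 0.1379 − 0.07394 = 0.06396

6.40%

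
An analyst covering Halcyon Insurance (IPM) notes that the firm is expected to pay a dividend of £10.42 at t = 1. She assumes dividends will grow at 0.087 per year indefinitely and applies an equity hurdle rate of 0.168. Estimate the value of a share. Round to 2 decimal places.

£128.64

Gordon growth model: P₀ = D₁/(r − g), with D₁ = 10.42 given directly.
P₀ = 10.4200 / (0.168 − 0.087) = 10.4200 / 0.081 = 128.6420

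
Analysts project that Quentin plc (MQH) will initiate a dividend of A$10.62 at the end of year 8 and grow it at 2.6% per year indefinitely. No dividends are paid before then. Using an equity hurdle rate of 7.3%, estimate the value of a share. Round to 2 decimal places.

Deferred-dividend DDM. At t=7 the remaining stream is a growing perpetuity with first payment D_8 = 10.62.
V_7 = D_8/(r−g) = 10.62/(0.073−0.026) = 225.9574
P₀ = V_7/(1+r)^7 = 225.9574/(1+0.073)^7 = 137.9840

A$137.98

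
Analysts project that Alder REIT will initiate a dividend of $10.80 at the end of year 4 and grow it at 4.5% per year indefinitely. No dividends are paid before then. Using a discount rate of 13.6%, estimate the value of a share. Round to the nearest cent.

$80.96

Deferred-dividend DDM. At t=3 the remaining stream is a growing perpetuity with first payment D_4 = 10.80.
V_3 = D_4/(r−g) = 10.80/(0.136−0.045) = 118.6813
P₀ = V_3/(1+r)^3 = 118.6813/(1+0.136)^3 = 80.9557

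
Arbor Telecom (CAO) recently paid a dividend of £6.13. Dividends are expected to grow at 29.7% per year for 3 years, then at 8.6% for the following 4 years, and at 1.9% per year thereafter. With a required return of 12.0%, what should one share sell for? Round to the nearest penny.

£145.02

Three-stage DDM. Project D₁…D_7; terminal Gordon value at t=7 with g = 0.019; discount at r = 0.12.
D_1 = 7.9506
D_2 = 10.3119
D_3 = 13.3746
D_4 = 14.5248
D_5 = 15.7739
D_6 = 17.1305
D_7 = 18.6037
TV_7 = 18.9572/(0.12−0.019) = 187.6949
P₀ = Σ Dₜ/(1+r)ᵗ + TV_7/(1+r)^7 = 145.0183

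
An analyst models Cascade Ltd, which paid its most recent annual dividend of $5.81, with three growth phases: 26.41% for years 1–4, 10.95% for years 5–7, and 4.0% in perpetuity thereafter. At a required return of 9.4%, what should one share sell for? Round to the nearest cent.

$273.82

Three-stage DDM. Project D₁…D_7; terminal Gordon value at t=7 with g = 0.04; discount at r = 0.094.
D_1 = 7.3444
D_2 = 9.2841
D_3 = 11.7360
D_4 = 14.8355
D_5 = 16.4600
D_6 = 18.2623
D_7 = 20.2621
TV_7 = 21.0726/(0.094−0.04) = 390.2324
P₀ = Σ Dₜ/(1+r)ᵗ + TV_7/(1+r)^7 = 273.8170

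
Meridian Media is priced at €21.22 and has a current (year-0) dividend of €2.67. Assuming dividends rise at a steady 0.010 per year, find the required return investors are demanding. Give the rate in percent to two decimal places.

13.71%

Rearranging the constant-growth DDM: r = D₁/P₀ + g.
D₁ = 2.67 × (1 + 0.01) = 2.6967.
r = 2.6967 / 21.22 + 0.01 = 0.12708 + 0.01 = 0.13708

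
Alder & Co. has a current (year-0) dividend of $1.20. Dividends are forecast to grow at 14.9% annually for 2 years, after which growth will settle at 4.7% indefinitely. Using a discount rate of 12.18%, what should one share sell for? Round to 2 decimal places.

$20.11

Two-stage DDM. Project D₁…D_2 at 0.149, terminal growth 0.047, discount at r = 0.1218.
D_1 = 1.3788
D_2 = 1.5842
Terminal value at t=2: TV = D_3/(r−g) = 1.6587/(0.1218−0.047) = 22.1751
P₀ = 1.3788/(1+0.1218)^1 + 1.5842/(1+0.1218)^2 + 22.1751/(1+0.1218)^2 = 20.1092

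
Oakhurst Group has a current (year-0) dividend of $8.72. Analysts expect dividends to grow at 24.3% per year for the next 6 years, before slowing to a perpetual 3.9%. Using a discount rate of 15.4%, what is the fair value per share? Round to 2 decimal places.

Two-stage DDM. Project D₁…D_6 at 0.243, terminal growth 0.039, discount at r = 0.154.
D_1 = 10.8390
D_2 = 13.4728
D_3 = 16.7467
D_4 = 20.8162
D_5 = 25.8745
D_6 = 32.1620
Terminal value at t=6: TV = D_7/(r−g) = 33.4163/(0.154−0.039) = 290.5768
P₀ = 10.8390/(1+0.154)^1 + 13.4728/(1+0.154)^2 + 16.7467/(1+0.154)^3 + 20.8162/(1+0.154)^4 + 25.8745/(1+0.154)^5 + 32.1620/(1+0.154)^6 + 290.5768/(1+0.154)^6 = 191.4390

$191.44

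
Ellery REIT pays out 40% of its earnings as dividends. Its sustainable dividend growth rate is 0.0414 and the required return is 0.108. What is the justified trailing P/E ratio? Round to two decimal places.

6.25

Justified trailing P/E = b(1+g)/(r−g) = 0.40×(1+0.0414)/(0.108−0.0414) = 6.2547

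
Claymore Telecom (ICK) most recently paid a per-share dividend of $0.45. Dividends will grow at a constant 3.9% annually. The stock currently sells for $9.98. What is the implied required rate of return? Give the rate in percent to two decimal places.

Rearranging the constant-growth DDM: r = D₁/P₀ + g.
D₁ = 0.45 × (1 + 0.039) = 0.4675.
r = 0.4675 / 9.98 + 0.039 = 0.04685 + 0.039 = 0.08585

8.58%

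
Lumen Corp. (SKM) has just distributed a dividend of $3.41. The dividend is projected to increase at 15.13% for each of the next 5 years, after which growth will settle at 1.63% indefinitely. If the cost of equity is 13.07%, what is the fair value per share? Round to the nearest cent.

$51.16

Two-stage DDM. Project D₁…D_5 at 0.1513, terminal growth 0.0163, discount at r = 0.1307.
D_1 = 3.9259
D_2 = 4.5199
D_3 = 5.2038
D_4 = 5.9911
D_5 = 6.8976
Terminal value at t=5: TV = D_6/(r−g) = 7.0100/(0.1307−0.0163) = 61.2763
P₀ = 3.9259/(1+0.1307)^1 + 4.5199/(1+0.1307)^2 + 5.2038/(1+0.1307)^3 + 5.9911/(1+0.1307)^4 + 6.8976/(1+0.1307)^5 + 61.2763/(1+0.1307)^5 = 51.1604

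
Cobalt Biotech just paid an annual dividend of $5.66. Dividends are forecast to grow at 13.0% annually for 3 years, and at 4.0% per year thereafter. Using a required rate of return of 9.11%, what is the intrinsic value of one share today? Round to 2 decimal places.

Two-stage DDM. Project D₁…D_3 at 0.13, terminal growth 0.04, discount at r = 0.0911.
D_1 = 6.3958
D_2 = 7.2273
D_3 = 8.1668
Terminal value at t=3: TV = D_4/(r−g) = 8.4935/(0.0911−0.04) = 166.2127
P₀ = 6.3958/(1+0.0911)^1 + 7.2273/(1+0.0911)^2 + 8.1668/(1+0.0911)^3 + 166.2127/(1+0.0911)^3 = 146.1787

$146.18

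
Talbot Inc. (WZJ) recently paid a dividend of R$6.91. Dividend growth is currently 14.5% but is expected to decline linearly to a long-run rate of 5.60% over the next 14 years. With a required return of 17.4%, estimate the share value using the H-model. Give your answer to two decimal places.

R$98.32

H-model: P₀ = D₀[(1+g_L) + H(g_S−g_L)]/(r−g_L), with H = 14/2 = 7.
P₀ = 6.91 × [(1+0.056) + 7×(0.145−0.056)] / (0.174−0.056)
   = 6.91 × 1.6790 / 0.118 = 98.3211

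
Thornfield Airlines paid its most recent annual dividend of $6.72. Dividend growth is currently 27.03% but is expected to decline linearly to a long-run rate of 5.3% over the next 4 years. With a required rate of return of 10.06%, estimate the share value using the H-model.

H-model: P₀ = D₀[(1+g_L) + H(g_S−g_L)]/(r−g_L), with H = 4/2 = 2.
P₀ = 6.72 × [(1+0.053) + 2×(0.2703−0.053)] / (0.1006−0.053)
   = 6.72 × 1.4876 / 0.0476 = 210.0141

$210.01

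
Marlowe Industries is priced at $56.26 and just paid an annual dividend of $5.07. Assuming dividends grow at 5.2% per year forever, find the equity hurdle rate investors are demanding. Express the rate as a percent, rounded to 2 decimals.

14.68%

Rearranging the constant-growth DDM: r = D₁/P₀ + g.
D₁ = 5.07 × (1 + 0.052) = 5.3336.
r = 5.3336 / 56.26 + 0.052 = 0.09480 + 0.052 = 0.14680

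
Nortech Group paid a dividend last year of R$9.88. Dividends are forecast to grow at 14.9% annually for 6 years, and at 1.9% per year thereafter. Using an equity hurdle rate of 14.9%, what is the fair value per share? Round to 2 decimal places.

Two-stage DDM. Project D₁…D_6 at 0.149, terminal growth 0.019, discount at r = 0.149.
D_1 = 11.3521
D_2 = 13.0436
D_3 = 14.9871
D_4 = 17.2202
D_5 = 19.7860
D_6 = 22.7341
Terminal value at t=6: TV = D_7/(r−g) = 23.1660/(0.149−0.019) = 178.2001
P₀ = 11.3521/(1+0.149)^1 + 13.0436/(1+0.149)^2 + 14.9871/(1+0.149)^3 + 17.2202/(1+0.149)^4 + 19.7860/(1+0.149)^5 + 22.7341/(1+0.149)^6 + 178.2001/(1+0.149)^6 = 136.7240

R$136.72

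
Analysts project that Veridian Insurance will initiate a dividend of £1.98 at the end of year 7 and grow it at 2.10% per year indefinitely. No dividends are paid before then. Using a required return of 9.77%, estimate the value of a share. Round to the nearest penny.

Deferred-dividend DDM. At t=6 the remaining stream is a growing perpetuity with first payment D_7 = 1.98.
V_6 = D_7/(r−g) = 1.98/(0.0977−0.021) = 25.8149
P₀ = V_6/(1+r)^6 = 25.8149/(1+0.0977)^6 = 14.7560

£14.76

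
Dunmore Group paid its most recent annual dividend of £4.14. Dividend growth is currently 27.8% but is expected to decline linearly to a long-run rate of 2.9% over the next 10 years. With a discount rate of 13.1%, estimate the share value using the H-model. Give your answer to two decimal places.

£92.30

H-model: P₀ = D₀[(1+g_L) + H(g_S−g_L)]/(r−g_L), with H = 10/2 = 5.
P₀ = 4.14 × [(1+0.029) + 5×(0.278−0.029)] / (0.131−0.029)
   = 4.14 × 2.2740 / 0.102 = 92.2976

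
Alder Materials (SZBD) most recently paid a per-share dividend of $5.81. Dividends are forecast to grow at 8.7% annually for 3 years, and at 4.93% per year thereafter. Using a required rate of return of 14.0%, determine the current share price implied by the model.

$74.13

Two-stage DDM. Project D₁…D_3 at 0.087, terminal growth 0.0493, discount at r = 0.14.
D_1 = 6.3155
D_2 = 6.8649
D_3 = 7.4622
Terminal value at t=3: TV = D_4/(r−g) = 7.8300/(0.14−0.0493) = 86.3291
P₀ = 6.3155/(1+0.14)^1 + 6.8649/(1+0.14)^2 + 7.4622/(1+0.14)^3 + 86.3291/(1+0.14)^3 = 74.1286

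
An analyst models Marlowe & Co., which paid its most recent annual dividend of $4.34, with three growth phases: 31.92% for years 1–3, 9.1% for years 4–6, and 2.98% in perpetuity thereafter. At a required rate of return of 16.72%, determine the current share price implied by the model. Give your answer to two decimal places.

Three-stage DDM. Project D₁…D_6; terminal Gordon value at t=6 with g = 0.0298; discount at r = 0.1672.
D_1 = 5.7253
D_2 = 7.5529
D_3 = 9.9637
D_4 = 10.8704
D_5 = 11.8596
D_6 = 12.9389
TV_6 = 13.3244/(0.1672−0.0298) = 96.9755
P₀ = Σ Dₜ/(1+r)ᵗ + TV_6/(1+r)^6 = 71.5158

$71.52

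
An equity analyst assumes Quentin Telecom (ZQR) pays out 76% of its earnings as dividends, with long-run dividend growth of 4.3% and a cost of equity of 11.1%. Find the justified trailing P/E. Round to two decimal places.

11.66

Justified trailing P/E = b(1+g)/(r−g) = 0.76×(1+0.043)/(0.111−0.043) = 11.6571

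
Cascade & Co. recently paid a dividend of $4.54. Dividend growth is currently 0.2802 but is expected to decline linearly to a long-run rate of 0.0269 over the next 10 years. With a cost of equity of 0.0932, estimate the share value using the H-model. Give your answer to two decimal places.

$157.04

H-model: P₀ = D₀[(1+g_L) + H(g_S−g_L)]/(r−g_L), with H = 10/2 = 5.
P₀ = 4.54 × [(1+0.0269) + 5×(0.2802−0.0269)] / (0.0932−0.0269)
   = 4.54 × 2.2934 / 0.0663 = 157.0443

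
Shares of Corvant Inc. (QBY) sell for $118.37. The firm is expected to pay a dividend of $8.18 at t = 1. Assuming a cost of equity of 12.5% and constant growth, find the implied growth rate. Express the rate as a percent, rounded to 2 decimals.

From P₀ = D₁/(r − g), the implied growth is g = r − D₁/P₀.
g = 0.125 − 8.18/118.37 = 0.125 − 0.06911 = 0.05589

5.59%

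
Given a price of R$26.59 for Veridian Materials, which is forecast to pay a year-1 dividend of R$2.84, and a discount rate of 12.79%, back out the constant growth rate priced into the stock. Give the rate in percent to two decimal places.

From P₀ = D₁/(r − g), the implied growth is g = r − D₁/P₀.
g = 0.1279 − 2.84/26.59 = 0.1279 − 0.10681 = 0.02109

2.11%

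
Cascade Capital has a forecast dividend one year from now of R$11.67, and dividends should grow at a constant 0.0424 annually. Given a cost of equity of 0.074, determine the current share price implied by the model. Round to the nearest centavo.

R$369.30

Gordon growth model: P₀ = D₁/(r − g), with D₁ = 11.67 given directly.
P₀ = 11.6700 / (0.074 − 0.0424) = 11.6700 / 0.0316 = 369.3038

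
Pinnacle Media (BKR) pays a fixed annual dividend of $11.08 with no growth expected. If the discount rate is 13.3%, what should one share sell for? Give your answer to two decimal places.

Zero-growth DDM (perpetuity): P₀ = D/r = 11.08 / 0.133 = 83.3083

$83.31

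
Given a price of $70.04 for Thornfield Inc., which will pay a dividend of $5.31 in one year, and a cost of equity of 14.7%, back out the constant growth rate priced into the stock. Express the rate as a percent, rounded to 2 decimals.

From P₀ = D₁/(r − g), the implied growth is g = r − D₁/P₀.
g = 0.147 − 5.31/70.04 = 0.147 − 0.07581 = 0.07119

7.12%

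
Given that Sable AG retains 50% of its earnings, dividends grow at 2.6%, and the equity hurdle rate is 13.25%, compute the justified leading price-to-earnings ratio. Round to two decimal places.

Payout ratio b = 1 − 0.50 = 0.50.
Justified leading P/E = b/(r−g) = 0.50/(0.1325−0.026) = 4.6948

4.69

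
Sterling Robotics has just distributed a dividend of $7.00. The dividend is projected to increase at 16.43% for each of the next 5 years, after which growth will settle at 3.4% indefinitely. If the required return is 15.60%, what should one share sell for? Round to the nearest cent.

$97.25

Two-stage DDM. Project D₁…D_5 at 0.1643, terminal growth 0.034, discount at r = 0.156.
D_1 = 8.1501
D_2 = 9.4892
D_3 = 11.0482
D_4 = 12.8635
D_5 = 14.9769
Terminal value at t=5: TV = D_6/(r−g) = 15.4861/(0.156−0.034) = 126.9355
P₀ = 8.1501/(1+0.156)^1 + 9.4892/(1+0.156)^2 + 11.0482/(1+0.156)^3 + 12.8635/(1+0.156)^4 + 14.9769/(1+0.156)^5 + 126.9355/(1+0.156)^5 = 97.2497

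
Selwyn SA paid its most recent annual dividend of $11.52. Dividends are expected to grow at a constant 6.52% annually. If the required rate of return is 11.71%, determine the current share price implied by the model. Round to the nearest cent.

Gordon growth model: P₀ = D₁/(r − g). D₁ = 11.52 × (1 + 0.0652) = 12.2711.
P₀ = 12.2711 / (0.1171 − 0.0652) = 12.2711 / 0.0519 = 236.4375

$236.44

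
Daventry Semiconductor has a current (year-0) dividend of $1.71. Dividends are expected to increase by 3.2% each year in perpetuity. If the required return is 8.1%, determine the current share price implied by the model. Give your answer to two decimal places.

$36.01

Gordon growth model: P₀ = D₁/(r − g). D₁ = 1.71 × (1 + 0.032) = 1.7647.
P₀ = 1.7647 / (0.081 − 0.032) = 1.7647 / 0.049 = 36.0147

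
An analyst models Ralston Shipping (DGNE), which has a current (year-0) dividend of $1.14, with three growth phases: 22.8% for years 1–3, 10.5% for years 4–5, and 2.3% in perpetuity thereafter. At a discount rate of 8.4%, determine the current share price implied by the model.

Three-stage DDM. Project D₁…D_5; terminal Gordon value at t=5 with g = 0.023; discount at r = 0.084.
D_1 = 1.3999
D_2 = 1.7191
D_3 = 2.1111
D_4 = 2.3327
D_5 = 2.5777
TV_5 = 2.6369/(0.084−0.023) = 43.2285
P₀ = Σ Dₜ/(1+r)ᵗ + TV_5/(1+r)^5 = 36.7052

$36.71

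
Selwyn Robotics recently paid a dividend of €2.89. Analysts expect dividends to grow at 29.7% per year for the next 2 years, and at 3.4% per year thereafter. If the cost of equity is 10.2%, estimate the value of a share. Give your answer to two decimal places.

Two-stage DDM. Project D₁…D_2 at 0.297, terminal growth 0.034, discount at r = 0.102.
D_1 = 3.7483
D_2 = 4.8616
Terminal value at t=2: TV = D_3/(r−g) = 5.0269/(0.102−0.034) = 73.9247
P₀ = 3.7483/(1+0.102)^1 + 4.8616/(1+0.102)^2 + 73.9247/(1+0.102)^2 = 68.2779

€68.28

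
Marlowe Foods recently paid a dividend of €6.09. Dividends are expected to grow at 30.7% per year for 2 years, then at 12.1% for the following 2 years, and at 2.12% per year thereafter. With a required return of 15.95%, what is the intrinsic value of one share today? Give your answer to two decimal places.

Three-stage DDM. Project D₁…D_4; terminal Gordon value at t=4 with g = 0.0212; discount at r = 0.1595.
D_1 = 7.9596
D_2 = 10.4032
D_3 = 11.6620
D_4 = 13.0731
TV_4 = 13.3503/(0.1595−0.0212) = 96.5313
P₀ = Σ Dₜ/(1+r)ᵗ + TV_4/(1+r)^4 = 82.7218

€82.72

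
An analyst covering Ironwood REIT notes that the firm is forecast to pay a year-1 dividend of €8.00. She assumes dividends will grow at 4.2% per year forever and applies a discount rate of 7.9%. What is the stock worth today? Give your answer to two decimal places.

Gordon growth model: P₀ = D₁/(r − g), with D₁ = 8.00 given directly.
P₀ = 8.0000 / (0.079 − 0.042) = 8.0000 / 0.037 = 216.2162

€216.22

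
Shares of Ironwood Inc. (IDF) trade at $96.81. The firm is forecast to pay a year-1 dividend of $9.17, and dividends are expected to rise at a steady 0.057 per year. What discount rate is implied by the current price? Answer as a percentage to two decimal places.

Rearranging the constant-growth DDM: r = D₁/P₀ + g.
r = 9.1700 / 96.81 + 0.057 = 0.09472 + 0.057 = 0.15172

15.17%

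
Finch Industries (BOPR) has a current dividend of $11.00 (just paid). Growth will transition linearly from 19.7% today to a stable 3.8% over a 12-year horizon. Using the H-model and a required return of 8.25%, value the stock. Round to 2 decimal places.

$492.40

H-model: P₀ = D₀[(1+g_L) + H(g_S−g_L)]/(r−g_L), with H = 12/2 = 6.
P₀ = 11.00 × [(1+0.038) + 6×(0.197−0.038)] / (0.0825−0.038)
   = 11.00 × 1.9920 / 0.0445 = 492.4045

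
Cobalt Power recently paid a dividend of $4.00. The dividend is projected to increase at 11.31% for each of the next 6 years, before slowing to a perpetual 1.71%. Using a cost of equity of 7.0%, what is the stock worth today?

$125.09

Two-stage DDM. Project D₁…D_6 at 0.1131, terminal growth 0.0171, discount at r = 0.07.
D_1 = 4.4524
D_2 = 4.9560
D_3 = 5.5165
D_4 = 6.1404
D_5 = 6.8349
D_6 = 7.6079
Terminal value at t=6: TV = D_7/(r−g) = 7.7380/(0.07−0.0171) = 146.2760
P₀ = 4.4524/(1+0.07)^1 + 4.9560/(1+0.07)^2 + 5.5165/(1+0.07)^3 + 6.1404/(1+0.07)^4 + 6.8349/(1+0.07)^5 + 7.6079/(1+0.07)^6 + 146.2760/(1+0.07)^6 = 125.0900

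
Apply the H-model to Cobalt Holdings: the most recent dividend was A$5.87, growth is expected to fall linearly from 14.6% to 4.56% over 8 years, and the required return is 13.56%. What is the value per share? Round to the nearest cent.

A$94.39

H-model: P₀ = D₀[(1+g_L) + H(g_S−g_L)]/(r−g_L), with H = 8/2 = 4.
P₀ = 5.87 × [(1+0.0456) + 4×(0.146−0.0456)] / (0.1356−0.0456)
   = 5.87 × 1.4472 / 0.09 = 94.3896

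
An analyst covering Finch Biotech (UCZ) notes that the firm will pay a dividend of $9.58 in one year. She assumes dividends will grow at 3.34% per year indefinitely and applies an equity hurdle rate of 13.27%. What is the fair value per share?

$96.48

Gordon growth model: P₀ = D₁/(r − g), with D₁ = 9.58 given directly.
P₀ = 9.5800 / (0.1327 − 0.0334) = 9.5800 / 0.0993 = 96.4753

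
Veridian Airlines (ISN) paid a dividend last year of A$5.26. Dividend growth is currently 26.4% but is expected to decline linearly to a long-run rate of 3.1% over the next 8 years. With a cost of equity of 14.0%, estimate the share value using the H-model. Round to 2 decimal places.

H-model: P₀ = D₀[(1+g_L) + H(g_S−g_L)]/(r−g_L), with H = 8/2 = 4.
P₀ = 5.26 × [(1+0.031) + 4×(0.264−0.031)] / (0.14−0.031)
   = 5.26 × 1.9630 / 0.109 = 94.7283

A$94.73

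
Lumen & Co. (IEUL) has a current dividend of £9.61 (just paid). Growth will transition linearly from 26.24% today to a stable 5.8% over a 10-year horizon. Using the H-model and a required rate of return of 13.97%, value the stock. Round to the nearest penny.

£244.66

H-model: P₀ = D₀[(1+g_L) + H(g_S−g_L)]/(r−g_L), with H = 10/2 = 5.
P₀ = 9.61 × [(1+0.058) + 5×(0.2624−0.058)] / (0.1397−0.058)
   = 9.61 × 2.0800 / 0.0817 = 244.6610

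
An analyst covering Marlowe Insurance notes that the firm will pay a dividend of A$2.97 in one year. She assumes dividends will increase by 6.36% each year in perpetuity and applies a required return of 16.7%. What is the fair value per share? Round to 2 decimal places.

A$28.72

Gordon growth model: P₀ = D₁/(r − g), with D₁ = 2.97 given directly.
P₀ = 2.9700 / (0.167 − 0.0636) = 2.9700 / 0.1034 = 28.7234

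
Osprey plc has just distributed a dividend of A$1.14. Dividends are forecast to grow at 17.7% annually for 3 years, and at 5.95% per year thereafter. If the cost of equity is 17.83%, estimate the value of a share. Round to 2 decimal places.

A$13.55

Two-stage DDM. Project D₁…D_3 at 0.177, terminal growth 0.0595, discount at r = 0.1783.
D_1 = 1.3418
D_2 = 1.5793
D_3 = 1.8588
Terminal value at t=3: TV = D_4/(r−g) = 1.9694/(0.1783−0.0595) = 16.5775
P₀ = 1.3418/(1+0.1783)^1 + 1.5793/(1+0.1783)^2 + 1.8588/(1+0.1783)^3 + 16.5775/(1+0.1783)^3 = 13.5458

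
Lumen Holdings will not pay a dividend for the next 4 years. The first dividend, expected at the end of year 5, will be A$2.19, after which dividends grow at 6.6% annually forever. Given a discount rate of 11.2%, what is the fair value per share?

A$31.14

Deferred-dividend DDM. At t=4 the remaining stream is a growing perpetuity with first payment D_5 = 2.19.
V_4 = D_5/(r−g) = 2.19/(0.112−0.066) = 47.6087
P₀ = V_4/(1+r)^4 = 47.6087/(1+0.112)^4 = 31.1363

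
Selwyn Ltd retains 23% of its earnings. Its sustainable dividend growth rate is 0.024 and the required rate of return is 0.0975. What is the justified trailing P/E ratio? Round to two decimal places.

10.73

Payout ratio b = 1 − 0.23 = 0.77.
Justified trailing P/E = b(1+g)/(r−g) = 0.77×(1+0.024)/(0.0975−0.024) = 10.7276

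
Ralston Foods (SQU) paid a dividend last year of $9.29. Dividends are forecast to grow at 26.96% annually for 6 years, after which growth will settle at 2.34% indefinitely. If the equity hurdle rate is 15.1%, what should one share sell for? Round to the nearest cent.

Two-stage DDM. Project D₁…D_6 at 0.2696, terminal growth 0.0234, discount at r = 0.151.
D_1 = 11.7946
D_2 = 14.9744
D_3 = 19.0115
D_4 = 24.1370
D_5 = 30.6443
D_6 = 38.9061
Terminal value at t=6: TV = D_7/(r−g) = 39.8165/(0.151−0.0234) = 312.0412
P₀ = 11.7946/(1+0.151)^1 + 14.9744/(1+0.151)^2 + 19.0115/(1+0.151)^3 + 24.1370/(1+0.151)^4 + 30.6443/(1+0.151)^5 + 38.9061/(1+0.151)^6 + 312.0412/(1+0.151)^6 = 213.8753

$213.88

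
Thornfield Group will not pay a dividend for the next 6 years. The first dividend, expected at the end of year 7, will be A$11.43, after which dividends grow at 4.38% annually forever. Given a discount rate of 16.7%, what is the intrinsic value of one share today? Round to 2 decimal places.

Deferred-dividend DDM. At t=6 the remaining stream is a growing perpetuity with first payment D_7 = 11.43.
V_6 = D_7/(r−g) = 11.43/(0.167−0.0438) = 92.7760
P₀ = V_6/(1+r)^6 = 92.7760/(1+0.167)^6 = 36.7291

A$36.73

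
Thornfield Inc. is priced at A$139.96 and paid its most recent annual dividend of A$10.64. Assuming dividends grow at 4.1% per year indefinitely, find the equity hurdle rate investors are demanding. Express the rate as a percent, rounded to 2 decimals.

Rearranging the constant-growth DDM: r = D₁/P₀ + g.
D₁ = 10.64 × (1 + 0.041) = 11.0762.
r = 11.0762 / 139.96 + 0.041 = 0.07914 + 0.041 = 0.12014

12.01%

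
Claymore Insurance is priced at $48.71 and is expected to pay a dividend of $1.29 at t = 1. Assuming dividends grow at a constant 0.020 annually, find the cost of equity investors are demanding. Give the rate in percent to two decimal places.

4.65%

Rearranging the constant-growth DDM: r = D₁/P₀ + g.
r = 1.2900 / 48.71 + 0.02 = 0.02648 + 0.02 = 0.04648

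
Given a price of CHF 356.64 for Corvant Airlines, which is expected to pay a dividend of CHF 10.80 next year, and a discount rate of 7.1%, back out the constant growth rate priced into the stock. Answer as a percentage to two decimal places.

4.07%

From P₀ = D₁/(r − g), the implied growth is g = r − D₁/P₀.
g = 0.071 − 10.80/356.64 = 0.071 − 0.03028 = 0.04072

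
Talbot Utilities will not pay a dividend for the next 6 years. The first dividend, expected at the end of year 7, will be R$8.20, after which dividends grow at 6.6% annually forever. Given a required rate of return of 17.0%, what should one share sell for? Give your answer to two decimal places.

Deferred-dividend DDM. At t=6 the remaining stream is a growing perpetuity with first payment D_7 = 8.20.
V_6 = D_7/(r−g) = 8.20/(0.17−0.066) = 78.8462
P₀ = V_6/(1+r)^6 = 78.8462/(1+0.17)^6 = 30.7373

R$30.74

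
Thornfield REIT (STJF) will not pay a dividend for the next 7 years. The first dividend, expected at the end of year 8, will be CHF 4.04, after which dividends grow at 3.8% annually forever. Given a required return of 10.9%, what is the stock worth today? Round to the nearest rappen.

CHF 27.58

Deferred-dividend DDM. At t=7 the remaining stream is a growing perpetuity with first payment D_8 = 4.04.
V_7 = D_8/(r−g) = 4.04/(0.109−0.038) = 56.9014
P₀ = V_7/(1+r)^7 = 56.9014/(1+0.109)^7 = 27.5805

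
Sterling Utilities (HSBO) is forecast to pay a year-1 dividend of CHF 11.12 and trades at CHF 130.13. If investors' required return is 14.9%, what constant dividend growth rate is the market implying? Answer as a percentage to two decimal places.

6.35%

From P₀ = D₁/(r − g), the implied growth is g = r − D₁/P₀.
g = 0.149 − 11.12/130.13 = 0.149 − 0.08545 = 0.06355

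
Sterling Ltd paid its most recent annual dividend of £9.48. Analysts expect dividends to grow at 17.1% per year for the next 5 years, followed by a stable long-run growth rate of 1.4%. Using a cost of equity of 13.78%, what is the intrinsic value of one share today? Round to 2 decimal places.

£141.37

Two-stage DDM. Project D₁…D_5 at 0.171, terminal growth 0.014, discount at r = 0.1378.
D_1 = 11.1011
D_2 = 12.9994
D_3 = 15.2223
D_4 = 17.8253
D_5 = 20.8734
Terminal value at t=5: TV = D_6/(r−g) = 21.1656/(0.1378−0.014) = 170.9661
P₀ = 11.1011/(1+0.1378)^1 + 12.9994/(1+0.1378)^2 + 15.2223/(1+0.1378)^3 + 17.8253/(1+0.1378)^4 + 20.8734/(1+0.1378)^5 + 170.9661/(1+0.1378)^5 = 141.3705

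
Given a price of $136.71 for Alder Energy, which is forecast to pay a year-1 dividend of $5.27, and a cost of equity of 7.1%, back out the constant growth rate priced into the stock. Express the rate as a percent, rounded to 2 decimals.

From P₀ = D₁/(r − g), the implied growth is g = r − D₁/P₀.
g = 0.071 − 5.27/136.71 = 0.071 − 0.03855 = 0.03245

3.25%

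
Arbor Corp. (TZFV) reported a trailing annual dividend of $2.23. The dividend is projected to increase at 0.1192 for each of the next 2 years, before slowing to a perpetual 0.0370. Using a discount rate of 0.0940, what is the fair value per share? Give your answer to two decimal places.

$47.08

Two-stage DDM. Project D₁…D_2 at 0.1192, terminal growth 0.037, discount at r = 0.094.
D_1 = 2.4958
D_2 = 2.7933
Terminal value at t=2: TV = D_3/(r−g) = 2.8967/(0.094−0.037) = 50.8188
P₀ = 2.4958/(1+0.094)^1 + 2.7933/(1+0.094)^2 + 50.8188/(1+0.094)^2 = 47.0762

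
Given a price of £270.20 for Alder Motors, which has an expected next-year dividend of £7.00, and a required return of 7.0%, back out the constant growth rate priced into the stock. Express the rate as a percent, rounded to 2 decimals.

4.41%

From P₀ = D₁/(r − g), the implied growth is g = r − D₁/P₀.
g = 0.07 − 7.00/270.20 = 0.07 − 0.02591 = 0.04409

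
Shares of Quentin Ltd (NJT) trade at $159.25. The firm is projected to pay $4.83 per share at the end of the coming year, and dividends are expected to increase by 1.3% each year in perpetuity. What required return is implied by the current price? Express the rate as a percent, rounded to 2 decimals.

Rearranging the constant-growth DDM: r = D₁/P₀ + g.
r = 4.8300 / 159.25 + 0.013 = 0.03033 + 0.013 = 0.04333

4.33%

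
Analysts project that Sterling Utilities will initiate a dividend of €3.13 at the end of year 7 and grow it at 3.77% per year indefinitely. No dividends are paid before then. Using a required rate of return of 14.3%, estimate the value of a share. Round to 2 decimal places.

€13.33

Deferred-dividend DDM. At t=6 the remaining stream is a growing perpetuity with first payment D_7 = 3.13.
V_6 = D_7/(r−g) = 3.13/(0.143−0.0377) = 29.7246
P₀ = V_6/(1+r)^6 = 29.7246/(1+0.143)^6 = 13.3303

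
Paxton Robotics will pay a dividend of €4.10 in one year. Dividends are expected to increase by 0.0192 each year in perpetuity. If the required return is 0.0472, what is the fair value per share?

Gordon growth model: P₀ = D₁/(r − g), with D₁ = 4.10 given directly.
P₀ = 4.1000 / (0.0472 − 0.0192) = 4.1000 / 0.028 = 146.4286

€146.43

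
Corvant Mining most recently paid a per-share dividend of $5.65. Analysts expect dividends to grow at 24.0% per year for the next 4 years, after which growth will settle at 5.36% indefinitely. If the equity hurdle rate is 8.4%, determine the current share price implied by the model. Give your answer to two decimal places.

Two-stage DDM. Project D₁…D_4 at 0.24, terminal growth 0.0536, discount at r = 0.084.
D_1 = 7.0060
D_2 = 8.6874
D_3 = 10.7724
D_4 = 13.3578
Terminal value at t=4: TV = D_5/(r−g) = 14.0738/(0.084−0.0536) = 462.9535
P₀ = 7.0060/(1+0.084)^1 + 8.6874/(1+0.084)^2 + 10.7724/(1+0.084)^3 + 13.3578/(1+0.084)^4 + 462.9535/(1+0.084)^4 = 367.2775

$367.28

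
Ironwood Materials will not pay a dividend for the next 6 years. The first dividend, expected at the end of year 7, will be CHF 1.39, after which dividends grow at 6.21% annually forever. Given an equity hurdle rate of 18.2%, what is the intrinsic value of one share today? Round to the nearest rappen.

Deferred-dividend DDM. At t=6 the remaining stream is a growing perpetuity with first payment D_7 = 1.39.
V_6 = D_7/(r−g) = 1.39/(0.182−0.0621) = 11.5930
P₀ = V_6/(1+r)^6 = 11.5930/(1+0.182)^6 = 4.2510

CHF 4.25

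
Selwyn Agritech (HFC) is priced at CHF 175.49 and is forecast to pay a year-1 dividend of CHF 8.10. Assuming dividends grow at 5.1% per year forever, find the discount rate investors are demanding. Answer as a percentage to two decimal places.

9.72%

Rearranging the constant-growth DDM: r = D₁/P₀ + g.
r = 8.1000 / 175.49 + 0.051 = 0.04616 + 0.051 = 0.09716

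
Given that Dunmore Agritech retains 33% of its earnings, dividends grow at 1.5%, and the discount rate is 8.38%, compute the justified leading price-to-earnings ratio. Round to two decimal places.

9.74

Payout ratio b = 1 − 0.33 = 0.67.
Justified leading P/E = b/(r−g) = 0.67/(0.0838−0.015) = 9.7384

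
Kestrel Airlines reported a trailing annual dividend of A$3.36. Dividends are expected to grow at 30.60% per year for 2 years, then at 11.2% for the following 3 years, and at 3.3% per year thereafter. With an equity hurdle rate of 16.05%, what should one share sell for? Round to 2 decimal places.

Three-stage DDM. Project D₁…D_5; terminal Gordon value at t=5 with g = 0.033; discount at r = 0.1605.
D_1 = 4.3882
D_2 = 5.7309
D_3 = 6.3728
D_4 = 7.0866
D_5 = 7.8802
TV_5 = 8.1403/(0.1605−0.033) = 63.8455
P₀ = Σ Dₜ/(1+r)ᵗ + TV_5/(1+r)^5 = 50.0973

A$50.10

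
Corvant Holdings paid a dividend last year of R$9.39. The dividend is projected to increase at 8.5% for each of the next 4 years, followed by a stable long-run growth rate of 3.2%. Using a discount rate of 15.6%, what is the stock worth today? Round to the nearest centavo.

Two-stage DDM. Project D₁…D_4 at 0.085, terminal growth 0.032, discount at r = 0.156.
D_1 = 10.1882
D_2 = 11.0541
D_3 = 11.9937
D_4 = 13.0132
Terminal value at t=4: TV = D_5/(r−g) = 13.4296/(0.156−0.032) = 108.3035
P₀ = 10.1882/(1+0.156)^1 + 11.0541/(1+0.156)^2 + 11.9937/(1+0.156)^3 + 13.0132/(1+0.156)^4 + 108.3035/(1+0.156)^4 = 92.7835

R$92.78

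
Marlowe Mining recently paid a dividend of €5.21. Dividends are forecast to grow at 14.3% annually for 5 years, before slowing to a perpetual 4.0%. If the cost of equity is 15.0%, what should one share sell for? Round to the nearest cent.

Two-stage DDM. Project D₁…D_5 at 0.143, terminal growth 0.04, discount at r = 0.15.
D_1 = 5.9550
D_2 = 6.8066
D_3 = 7.7799
D_4 = 8.8925
D_5 = 10.1641
Terminal value at t=5: TV = D_6/(r−g) = 10.5707/(0.15−0.04) = 96.0969
P₀ = 5.9550/(1+0.15)^1 + 6.8066/(1+0.15)^2 + 7.7799/(1+0.15)^3 + 8.8925/(1+0.15)^4 + 10.1641/(1+0.15)^5 + 96.0969/(1+0.15)^5 = 73.3553

€73.36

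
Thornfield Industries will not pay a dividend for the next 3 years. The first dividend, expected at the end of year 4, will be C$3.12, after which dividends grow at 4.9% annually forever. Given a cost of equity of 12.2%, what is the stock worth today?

Deferred-dividend DDM. At t=3 the remaining stream is a growing perpetuity with first payment D_4 = 3.12.
V_3 = D_4/(r−g) = 3.12/(0.122−0.049) = 42.7397
P₀ = V_3/(1+r)^3 = 42.7397/(1+0.122)^3 = 30.2589

C$30.26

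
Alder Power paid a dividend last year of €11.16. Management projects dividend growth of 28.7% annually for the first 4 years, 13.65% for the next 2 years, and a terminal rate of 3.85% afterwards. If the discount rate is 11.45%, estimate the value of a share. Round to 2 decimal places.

€387.66

Three-stage DDM. Project D₁…D_6; terminal Gordon value at t=6 with g = 0.0385; discount at r = 0.1145.
D_1 = 14.3629
D_2 = 18.4851
D_3 = 23.7903
D_4 = 30.6181
D_5 = 34.7975
D_6 = 39.5473
TV_6 = 41.0699/(0.1145−0.0385) = 540.3936
P₀ = Σ Dₜ/(1+r)ᵗ + TV_6/(1+r)^6 = 387.6611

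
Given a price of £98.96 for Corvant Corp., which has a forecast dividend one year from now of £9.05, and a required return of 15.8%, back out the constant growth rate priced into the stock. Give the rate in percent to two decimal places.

From P₀ = D₁/(r − g), the implied growth is g = r − D₁/P₀.
g = 0.158 − 9.05/98.96 = 0.158 − 0.09145 = 0.06655

6.65%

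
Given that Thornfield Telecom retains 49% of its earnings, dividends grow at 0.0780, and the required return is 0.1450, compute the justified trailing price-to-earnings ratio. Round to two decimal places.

8.21

Payout ratio b = 1 − 0.49 = 0.51.
Justified trailing P/E = b(1+g)/(r−g) = 0.51×(1+0.078)/(0.145−0.078) = 8.2057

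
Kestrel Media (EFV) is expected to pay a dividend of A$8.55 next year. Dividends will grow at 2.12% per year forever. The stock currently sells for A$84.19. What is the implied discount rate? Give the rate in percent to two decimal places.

Rearranging the constant-growth DDM: r = D₁/P₀ + g.
r = 8.5500 / 84.19 + 0.0212 = 0.10156 + 0.0212 = 0.12276

12.28%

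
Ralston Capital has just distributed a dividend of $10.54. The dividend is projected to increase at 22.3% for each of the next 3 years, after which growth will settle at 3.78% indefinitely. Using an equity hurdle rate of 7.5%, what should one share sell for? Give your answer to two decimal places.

Two-stage DDM. Project D₁…D_3 at 0.223, terminal growth 0.0378, discount at r = 0.075.
D_1 = 12.8904
D_2 = 15.7650
D_3 = 19.2806
Terminal value at t=3: TV = D_4/(r−g) = 20.0094/(0.075−0.0378) = 537.8866
P₀ = 12.8904/(1+0.075)^1 + 15.7650/(1+0.075)^2 + 19.2806/(1+0.075)^3 + 537.8866/(1+0.075)^3 = 474.1306

$474.13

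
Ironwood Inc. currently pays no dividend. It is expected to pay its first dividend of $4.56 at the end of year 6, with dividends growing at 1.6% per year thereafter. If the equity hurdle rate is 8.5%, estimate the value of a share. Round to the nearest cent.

Deferred-dividend DDM. At t=5 the remaining stream is a growing perpetuity with first payment D_6 = 4.56.
V_5 = D_6/(r−g) = 4.56/(0.085−0.016) = 66.0870
P₀ = V_5/(1+r)^5 = 66.0870/(1+0.085)^5 = 43.9508

$43.95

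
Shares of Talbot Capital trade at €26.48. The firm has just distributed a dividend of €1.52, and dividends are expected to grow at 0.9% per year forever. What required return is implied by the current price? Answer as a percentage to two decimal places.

Rearranging the constant-growth DDM: r = D₁/P₀ + g.
D₁ = 1.52 × (1 + 0.009) = 1.5337.
r = 1.5337 / 26.48 + 0.009 = 0.05792 + 0.009 = 0.06692

6.69%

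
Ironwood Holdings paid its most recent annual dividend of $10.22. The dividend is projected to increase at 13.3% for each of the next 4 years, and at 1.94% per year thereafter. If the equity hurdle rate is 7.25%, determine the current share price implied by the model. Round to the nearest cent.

Two-stage DDM. Project D₁…D_4 at 0.133, terminal growth 0.0194, discount at r = 0.0725.
D_1 = 11.5793
D_2 = 13.1193
D_3 = 14.8642
D_4 = 16.8411
Terminal value at t=4: TV = D_5/(r−g) = 17.1678/(0.0725−0.0194) = 323.3111
P₀ = 11.5793/(1+0.0725)^1 + 13.1193/(1+0.0725)^2 + 14.8642/(1+0.0725)^3 + 16.8411/(1+0.0725)^4 + 323.3111/(1+0.0725)^4 = 291.3404

$291.34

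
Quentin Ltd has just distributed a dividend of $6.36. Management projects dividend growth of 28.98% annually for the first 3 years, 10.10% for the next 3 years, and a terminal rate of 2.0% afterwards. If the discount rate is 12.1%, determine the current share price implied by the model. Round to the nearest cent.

Three-stage DDM. Project D₁…D_6; terminal Gordon value at t=6 with g = 0.02; discount at r = 0.121.
D_1 = 8.2031
D_2 = 10.5804
D_3 = 13.6466
D_4 = 15.0249
D_5 = 16.5424
D_6 = 18.2132
TV_6 = 18.5775/(0.121−0.02) = 183.9353
P₀ = Σ Dₜ/(1+r)ᵗ + TV_6/(1+r)^6 = 146.1518

$146.15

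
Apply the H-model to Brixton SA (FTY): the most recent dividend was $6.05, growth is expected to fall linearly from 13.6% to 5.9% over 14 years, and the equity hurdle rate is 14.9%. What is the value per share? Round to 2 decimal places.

$107.42

H-model: P₀ = D₀[(1+g_L) + H(g_S−g_L)]/(r−g_L), with H = 14/2 = 7.
P₀ = 6.05 × [(1+0.059) + 7×(0.136−0.059)] / (0.149−0.059)
   = 6.05 × 1.5980 / 0.09 = 107.4211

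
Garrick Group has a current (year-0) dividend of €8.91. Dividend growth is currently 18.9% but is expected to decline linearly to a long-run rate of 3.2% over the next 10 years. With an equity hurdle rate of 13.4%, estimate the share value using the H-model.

H-model: P₀ = D₀[(1+g_L) + H(g_S−g_L)]/(r−g_L), with H = 10/2 = 5.
P₀ = 8.91 × [(1+0.032) + 5×(0.189−0.032)] / (0.134−0.032)
   = 8.91 × 1.8170 / 0.102 = 158.7203

€158.72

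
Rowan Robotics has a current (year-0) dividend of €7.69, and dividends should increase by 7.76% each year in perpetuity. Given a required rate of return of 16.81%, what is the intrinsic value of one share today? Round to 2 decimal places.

€91.57

Gordon growth model: P₀ = D₁/(r − g). D₁ = 7.69 × (1 + 0.0776) = 8.2867.
P₀ = 8.2867 / (0.1681 − 0.0776) = 8.2867 / 0.0905 = 91.5662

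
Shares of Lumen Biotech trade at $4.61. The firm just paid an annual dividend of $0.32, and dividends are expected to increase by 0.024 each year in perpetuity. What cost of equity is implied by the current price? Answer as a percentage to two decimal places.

Rearranging the constant-growth DDM: r = D₁/P₀ + g.
D₁ = 0.32 × (1 + 0.024) = 0.3277.
r = 0.3277 / 4.61 + 0.024 = 0.07108 + 0.024 = 0.09508

9.51%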